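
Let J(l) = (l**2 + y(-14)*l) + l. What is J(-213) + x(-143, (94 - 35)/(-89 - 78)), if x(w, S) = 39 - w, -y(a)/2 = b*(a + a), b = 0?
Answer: 45338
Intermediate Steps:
y(a) = 0 (y(a) = -0*(a + a) = -0*2*a = -2*0 = 0)
J(l) = l + l**2 (J(l) = (l**2 + 0*l) + l = (l**2 + 0) + l = l**2 + l = l + l**2)
J(-213) + x(-143, (94 - 35)/(-89 - 78)) = -213*(1 - 213) + (39 - 1*(-143)) = -213*(-212) + (39 + 143) = 45156 + 182 = 45338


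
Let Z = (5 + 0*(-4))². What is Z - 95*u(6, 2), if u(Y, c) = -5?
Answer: 500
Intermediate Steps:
Z = 25 (Z = (5 + 0)² = 5² = 25)
Z - 95*u(6, 2) = 25 - 95*(-5) = 25 + 475 = 500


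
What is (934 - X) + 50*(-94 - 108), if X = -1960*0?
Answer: -9166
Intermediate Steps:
X = 0
(934 - X) + 50*(-94 - 108) = (934 - 1*0) + 50*(-94 - 108) = (934 + 0) + 50*(-202) = 934 - 10100 = -9166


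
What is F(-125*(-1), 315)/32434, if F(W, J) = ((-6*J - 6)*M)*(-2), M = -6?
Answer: -11376/16217 ≈ -0.70149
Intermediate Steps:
F(W, J) = -72 - 72*J (F(W, J) = ((-6*J - 6)*(-6))*(-2) = ((-6 - 6*J)*(-6))*(-2) = (36 + 36*J)*(-2) = -72 - 72*J)
F(-125*(-1), 315)/32434 = (-72 - 72*315)/32434 = (-72 - 22680)*(1/32434) = -22752*1/32434 = -11376/16217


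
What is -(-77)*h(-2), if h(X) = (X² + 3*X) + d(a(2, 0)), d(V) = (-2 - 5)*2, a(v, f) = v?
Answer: -1232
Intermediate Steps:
d(V) = -14 (d(V) = -7*2 = -14)
h(X) = -14 + X² + 3*X (h(X) = (X² + 3*X) - 14 = -14 + X² + 3*X)
-(-77)*h(-2) = -(-77)*(-14 + (-2)² + 3*(-2)) = -(-77)*(-14 + 4 - 6) = -(-77)*(-16) = -11*112 = -1232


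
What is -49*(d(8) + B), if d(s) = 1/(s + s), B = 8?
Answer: -6321/16 ≈ -395.06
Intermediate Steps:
d(s) = 1/(2*s)
-49*(d(8) + B) = -49*((1/2)/8 + 8) = -49*((1/2)*(1/8) + 8) = -49*(1/16 + 8) = -49*129/16 = -6321/16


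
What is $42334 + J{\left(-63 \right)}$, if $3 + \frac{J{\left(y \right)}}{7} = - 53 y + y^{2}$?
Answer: $93469$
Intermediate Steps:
$J{\left(y \right)} = -21 - 371 y + 7 y^{2}$ ($J{\left(y \right)} = -21 + 7 \left(- 53 y + y^{2}\right) = -21 + 7 \left(y^{2} - 53 y\right) = -21 + \left(- 371 y + 7 y^{2}\right) = -21 - 371 y + 7 y^{2}$)
$42334 + J{\left(-63 \right)} = 42334 - \left(-23352 - 27783\right) = 42334 + \left(-21 + 23373 + 7 \cdot 3969\right) = 42334 + \left(-21 + 23373 + 27783\right) = 42334 + 51135 = 93469$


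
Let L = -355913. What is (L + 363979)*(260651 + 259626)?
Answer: 4196554282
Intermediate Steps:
(L + 363979)*(260651 + 259626) = (-355913 + 363979)*(260651 + 259626) = 8066*520277 = 4196554282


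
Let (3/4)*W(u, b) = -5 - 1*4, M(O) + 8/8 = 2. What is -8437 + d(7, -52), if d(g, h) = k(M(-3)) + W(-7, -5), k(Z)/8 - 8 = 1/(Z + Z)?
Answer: -8381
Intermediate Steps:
M(O) = 1 (M(O) = -1 + 2 = 1)
W(u, b) = -12 (W(u, b) = 4*(-5 - 1*4)/3 = 4*(-5 - 4)/3 = (4/3)*(-9) = -12)
k(Z) = 64 + 4/Z (k(Z) = 64 + 8/(Z + Z) = 64 + 8/((2*Z)) = 64 + 8*(1/(2*Z)) = 64 + 4/Z)
d(g, h) = 56 (d(g, h) = (64 + 4/1) - 12 = (64 + 4*1) - 12 = (64 + 4) - 12 = 68 - 12 = 56)
-8437 + d(7, -52) = -8437 + 56 = -8381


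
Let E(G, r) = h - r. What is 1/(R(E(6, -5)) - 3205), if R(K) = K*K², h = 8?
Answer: -1/1008 ≈ -0.00099206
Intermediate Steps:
E(G, r) = 8 - r
R(K) = K³
1/(R(E(6, -5)) - 3205) = 1/((8 - 1*(-5))³ - 3205) = 1/((8 + 5)³ - 3205) = 1/(13³ - 3205) = 1/(2197 - 3205) = 1/(-1008) = -1/1008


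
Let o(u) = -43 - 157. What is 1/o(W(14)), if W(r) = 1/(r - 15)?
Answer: -1/200 ≈ -0.0050000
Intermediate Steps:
W(r) = 1/(-15 + r)
o(u) = -200
1/o(W(14)) = 1/(-200) = -1/200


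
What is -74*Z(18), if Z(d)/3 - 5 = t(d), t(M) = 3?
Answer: -1776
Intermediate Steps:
Z(d) = 24 (Z(d) = 15 + 3*3 = 15 + 9 = 24)
-74*Z(18) = -74*24 = -1776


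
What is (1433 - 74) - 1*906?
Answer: 453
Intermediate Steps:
(1433 - 74) - 1*906 = 1359 - 906 = 453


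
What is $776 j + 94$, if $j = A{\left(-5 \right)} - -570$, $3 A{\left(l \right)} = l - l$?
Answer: $442414$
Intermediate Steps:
$A{\left(l \right)} = 0$ ($A{\left(l \right)} = \frac{l - l}{3} = \frac{1}{3} \cdot 0 = 0$)
$j = 570$ ($j = 0 - -570 = 0 + 570 = 570$)
$776 j + 94 = 776 \cdot 570 + 94 = 442320 + 94 = 442414$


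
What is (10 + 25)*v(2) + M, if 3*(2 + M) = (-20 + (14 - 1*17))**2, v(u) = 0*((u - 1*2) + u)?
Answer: 523/3 ≈ 174.33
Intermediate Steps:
v(u) = 0 (v(u) = 0*((u - 2) + u) = 0*((-2 + u) + u) = 0*(-2 + 2*u) = 0)
M = 523/3 (M = -2 + (-20 + (14 - 1*17))**2/3 = -2 + (-20 + (14 - 17))**2/3 = -2 + (-20 - 3)**2/3 = -2 + (1/3)*(-23)**2 = -2 + (1/3)*529 = -2 + 529/3 = 523/3 ≈ 174.33)
(10 + 25)*v(2) + M = (10 + 25)*0 + 523/3 = 35*0 + 523/3 = 0 + 523/3 = 523/3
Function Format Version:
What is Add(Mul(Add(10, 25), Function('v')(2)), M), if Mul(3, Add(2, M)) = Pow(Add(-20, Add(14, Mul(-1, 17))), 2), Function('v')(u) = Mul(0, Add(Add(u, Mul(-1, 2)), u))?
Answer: Rational(523, 3) ≈ 174.33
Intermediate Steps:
Function('v')(u) = 0 (Function('v')(u) = Mul(0, Add(Add(u, -2), u)) = Mul(0, Add(Add(-2, u), u)) = Mul(0, Add(-2, Mul(2, u))) = 0)
M = Rational(523, 3) (M = Add(-2, Mul(Rational(1, 3), Pow(Add(-20, Add(14, Mul(-1, 17))), 2))) = Add(-2, Mul(Rational(1, 3), Pow(Add(-20, Add(14, -17)), 2))) = Add(-2, Mul(Rational(1, 3), Pow(Add(-20, -3), 2))) = Add(-2, Mul(Rational(1, 3), Pow(-23, 2))) = Add(-2, Mul(Rational(1, 3), 529)) = Add(-2, Rational(529, 3)) = Rational(523, 3) ≈ 174.33)
Add(Mul(Add(10, 25), Function('v')(2)), M) = Add(Mul(Add(10, 25), 0), Rational(523, 3)) = Add(Mul(35, 0), Rational(523, 3)) = Add(0, Rational(523, 3)) = Rational(523, 3)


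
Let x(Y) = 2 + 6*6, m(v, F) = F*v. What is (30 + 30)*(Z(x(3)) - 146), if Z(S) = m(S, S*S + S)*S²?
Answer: 4879209480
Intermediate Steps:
x(Y) = 38 (x(Y) = 2 + 36 = 38)
Z(S) = S³*(S + S²) (Z(S) = ((S*S + S)*S)*S² = ((S² + S)*S)*S² = ((S + S²)*S)*S² = (S*(S + S²))*S² = S³*(S + S²))
(30 + 30)*(Z(x(3)) - 146) = (30 + 30)*(38⁴*(1 + 38) - 146) = 60*(2085136*39 - 146) = 60*(81320304 - 146) = 60*81320158 = 4879209480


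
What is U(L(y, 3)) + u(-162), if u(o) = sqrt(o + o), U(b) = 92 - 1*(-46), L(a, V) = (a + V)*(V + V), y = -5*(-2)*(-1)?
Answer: 138 + 18*I ≈ 138.0 + 18.0*I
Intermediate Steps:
y = -10 (y = 10*(-1) = -10)
L(a, V) = 2*V*(V + a) (L(a, V) = (V + a)*(2*V) = 2*V*(V + a))
U(b) = 138 (U(b) = 92 + 46 = 138)
u(o) = sqrt(2)*sqrt(o) (u(o) = sqrt(2*o) = sqrt(2)*sqrt(o))
U(L(y, 3)) + u(-162) = 138 + sqrt(2)*sqrt(-162) = 138 + sqrt(2)*(9*I*sqrt(2)) = 138 + 18*I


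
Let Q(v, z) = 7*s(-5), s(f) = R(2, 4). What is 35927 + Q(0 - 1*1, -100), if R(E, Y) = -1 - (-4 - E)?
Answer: 35962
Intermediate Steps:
R(E, Y) = 3 + E (R(E, Y) = -1 + (4 + E) = 3 + E)
s(f) = 5 (s(f) = 3 + 2 = 5)
Q(v, z) = 35 (Q(v, z) = 7*5 = 35)
35927 + Q(0 - 1*1, -100) = 35927 + 35 = 35962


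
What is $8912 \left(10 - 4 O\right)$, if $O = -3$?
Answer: $196064$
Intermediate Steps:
$8912 \left(10 - 4 O\right) = 8912 \left(10 - -12\right) = 8912 \left(10 + 12\right) = 8912 \cdot 22 = 196064$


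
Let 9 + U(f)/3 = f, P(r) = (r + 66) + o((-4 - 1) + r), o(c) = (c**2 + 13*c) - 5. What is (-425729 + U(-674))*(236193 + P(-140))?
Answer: -109192045612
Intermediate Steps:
o(c) = -5 + c**2 + 13*c
P(r) = -4 + (-5 + r)**2 + 14*r (P(r) = (r + 66) + (-5 + ((-4 - 1) + r)**2 + 13*((-4 - 1) + r)) = (66 + r) + (-5 + (-5 + r)**2 + 13*(-5 + r)) = (66 + r) + (-5 + (-5 + r)**2 + (-65 + 13*r)) = (66 + r) + (-70 + (-5 + r)**2 + 13*r) = -4 + (-5 + r)**2 + 14*r)
U(f) = -27 + 3*f
(-425729 + U(-674))*(236193 + P(-140)) = (-425729 + (-27 + 3*(-674)))*(236193 + (21 + (-140)**2 + 4*(-140))) = (-425729 + (-27 - 2022))*(236193 + (21 + 19600 - 560)) = (-425729 - 2049)*(236193 + 19061) = -427778*255254 = -109192045612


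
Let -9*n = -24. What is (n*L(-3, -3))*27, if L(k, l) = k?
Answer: -216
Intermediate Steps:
n = 8/3 (n = -1/9*(-24) = 8/3 ≈ 2.6667)
(n*L(-3, -3))*27 = ((8/3)*(-3))*27 = -8*27 = -216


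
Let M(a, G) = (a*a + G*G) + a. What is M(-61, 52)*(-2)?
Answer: -12728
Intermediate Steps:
M(a, G) = a + G**2 + a**2 (M(a, G) = (a**2 + G**2) + a = (G**2 + a**2) + a = a + G**2 + a**2)
M(-61, 52)*(-2) = (-61 + 52**2 + (-61)**2)*(-2) = (-61 + 2704 + 3721)*(-2) = 6364*(-2) = -12728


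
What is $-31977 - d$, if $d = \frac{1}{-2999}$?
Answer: $- \frac{95899022}{2999} \approx -31977.0$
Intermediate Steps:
$d = - \frac{1}{2999} \approx -0.00033344$
$-31977 - d = -31977 - - \frac{1}{2999} = -31977 + \frac{1}{2999} = - \frac{95899022}{2999}$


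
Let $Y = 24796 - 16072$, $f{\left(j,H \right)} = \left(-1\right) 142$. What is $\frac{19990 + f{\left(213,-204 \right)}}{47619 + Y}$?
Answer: $\frac{6616}{18781} \approx 0.35227$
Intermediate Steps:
$f{\left(j,H \right)} = -142$
$Y = 8724$
$\frac{19990 + f{\left(213,-204 \right)}}{47619 + Y} = \frac{19990 - 142}{47619 + 8724} = \frac{19848}{56343} = 19848 \cdot \frac{1}{56343} = \frac{6616}{18781}$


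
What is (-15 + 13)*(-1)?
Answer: 2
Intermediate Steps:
(-15 + 13)*(-1) = -2*(-1) = 2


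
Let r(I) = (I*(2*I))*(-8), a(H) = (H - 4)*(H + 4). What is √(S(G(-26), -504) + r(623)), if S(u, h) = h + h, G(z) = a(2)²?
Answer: 16*I*√24262 ≈ 2492.2*I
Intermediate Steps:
a(H) = (-4 + H)*(4 + H)
G(z) = 144 (G(z) = (-16 + 2²)² = (-16 + 4)² = (-12)² = 144)
S(u, h) = 2*h
r(I) = -16*I² (r(I) = (2*I²)*(-8) = -16*I²)
√(S(G(-26), -504) + r(623)) = √(2*(-504) - 16*623²) = √(-1008 - 16*388129) = √(-1008 - 6210064) = √(-6211072) = 16*I*√24262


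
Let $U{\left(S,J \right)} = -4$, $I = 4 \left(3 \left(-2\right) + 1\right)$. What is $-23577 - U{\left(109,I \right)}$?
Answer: $-23573$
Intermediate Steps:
$I = -20$ ($I = 4 \left(-6 + 1\right) = 4 \left(-5\right) = -20$)
$-23577 - U{\left(109,I \right)} = -23577 - -4 = -23577 + 4 = -23573$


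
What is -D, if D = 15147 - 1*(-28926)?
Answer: -44073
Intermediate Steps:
D = 44073 (D = 15147 + 28926 = 44073)
-D = -1*44073 = -44073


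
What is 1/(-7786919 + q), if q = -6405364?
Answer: -1/14192283 ≈ -7.0461e-8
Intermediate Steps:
1/(-7786919 + q) = 1/(-7786919 - 6405364) = 1/(-14192283) = -1/14192283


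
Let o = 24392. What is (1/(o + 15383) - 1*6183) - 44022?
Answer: -1996903874/39775 ≈ -50205.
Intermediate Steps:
(1/(o + 15383) - 1*6183) - 44022 = (1/(24392 + 15383) - 1*6183) - 44022 = (1/39775 - 6183) - 44022 = -245928824/39775 - 44022 = -1996903874/39775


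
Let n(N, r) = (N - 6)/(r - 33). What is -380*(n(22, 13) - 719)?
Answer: 273524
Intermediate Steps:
n(N, r) = (-6 + N)/(-33 + r)
-380*(n(22, 13) - 719) = -380*((-6 + 22)/(-33 + 13) - 719) = -380*(16/(-20) - 719) = -380*(-1/20*16 - 719) = -380*(-⅘ - 719) = -380*(-3599/5) = 273524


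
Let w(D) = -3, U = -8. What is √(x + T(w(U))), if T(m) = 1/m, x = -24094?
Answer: 41*I*√129/3 ≈ 155.22*I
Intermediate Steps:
√(x + T(w(U))) = √(-24094 + 1/(-3)) = √(-24094 - ⅓) = √(-72283/3) = 41*I*√129/3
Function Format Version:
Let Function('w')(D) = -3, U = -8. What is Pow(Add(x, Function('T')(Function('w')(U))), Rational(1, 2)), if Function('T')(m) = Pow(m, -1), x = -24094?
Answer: Mul(Rational(41, 3), I, Pow(129, Rational(1, 2))) ≈ Mul(155.22, I)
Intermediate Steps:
Pow(Add(x, Function('T')(Function('w')(U))), Rational(1, 2)) = Pow(Add(-24094, Pow(-3, -1)), Rational(1, 2)) = Pow(Add(-24094, Rational(-1, 3)), Rational(1, 2)) = Pow(Rational(-72283, 3), Rational(1, 2)) = Mul(Rational(41, 3), I, Pow(129, Rational(1, 2)))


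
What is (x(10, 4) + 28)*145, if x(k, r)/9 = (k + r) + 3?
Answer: 26245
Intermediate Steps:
x(k, r) = 27 + 9*k + 9*r (x(k, r) = 9*((k + r) + 3) = 9*(3 + k + r) = 27 + 9*k + 9*r)
(x(10, 4) + 28)*145 = ((27 + 9*10 + 9*4) + 28)*145 = ((27 + 90 + 36) + 28)*145 = (153 + 28)*145 = 181*145 = 26245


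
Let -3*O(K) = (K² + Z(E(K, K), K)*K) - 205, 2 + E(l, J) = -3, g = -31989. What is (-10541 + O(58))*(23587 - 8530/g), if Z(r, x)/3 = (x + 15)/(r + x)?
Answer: -466841684794268/1695417 ≈ -2.7536e+8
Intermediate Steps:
E(l, J) = -5 (E(l, J) = -2 - 3 = -5)
Z(r, x) = 3*(15 + x)/(r + x) (Z(r, x) = 3*((x + 15)/(r + x)) = 3*((15 + x)/(r + x)) = 3*(15 + x)/(r + x))
O(K) = 205/3 - K²/3 - K*(15 + K)/(-5 + K) (O(K) = -((K² + (3*(15 + K)/(-5 + K))*K) - 205)/3 = -((K² + 3*K*(15 + K)/(-5 + K)) - 205)/3 = -(-205 + K² + 3*K*(15 + K)/(-5 + K))/3 = 205/3 - K²/3 - K*(15 + K)/(-5 + K))
(-10541 + O(58))*(23587 - 8530/g) = (-10541 + (-1025 - 1*58³ + 2*58² + 160*58)/(3*(-5 + 58)))*(23587 - 8530/(-31989)) = (-10541 + (⅓)*(-1025 - 1*195112 + 2*3364 + 9280)/53)*(23587 - 8530*(-1/31989)) = (-10541 + (⅓)*(1/53)*(-1025 - 195112 + 6728 + 9280))*(23587 + 8530/31989) = (-10541 + (⅓)*(1/53)*(-180129))*(754533073/31989) = (-10541 - 60043/53)*(754533073/31989) = -618716/53*754533073/31989 = -466841684794268/1695417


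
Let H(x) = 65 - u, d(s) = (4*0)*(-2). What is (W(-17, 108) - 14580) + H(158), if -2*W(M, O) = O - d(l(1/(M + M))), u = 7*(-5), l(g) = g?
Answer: -14534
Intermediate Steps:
d(s) = 0 (d(s) = 0*(-2) = 0)
u = -35
W(M, O) = -O/2 (W(M, O) = -(O - 1*0)/2 = -(O + 0)/2 = -O/2)
H(x) = 100 (H(x) = 65 - 1*(-35) = 65 + 35 = 100)
(W(-17, 108) - 14580) + H(158) = (-1/2*108 - 14580) + 100 = (-54 - 14580) + 100 = -14634 + 100 = -14534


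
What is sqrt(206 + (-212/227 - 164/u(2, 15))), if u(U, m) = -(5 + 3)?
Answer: sqrt(46492778)/454 ≈ 15.019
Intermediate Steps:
u(U, m) = -8 (u(U, m) = -1*8 = -8)
sqrt(206 + (-212/227 - 164/u(2, 15))) = sqrt(206 + (-212/227 - 164/(-8))) = sqrt(206 + (-212*1/227 - 164*(-1/8))) = sqrt(206 + (-212/227 + 41/2)) = sqrt(206 + 8883/454) = sqrt(102407/454) = sqrt(46492778)/454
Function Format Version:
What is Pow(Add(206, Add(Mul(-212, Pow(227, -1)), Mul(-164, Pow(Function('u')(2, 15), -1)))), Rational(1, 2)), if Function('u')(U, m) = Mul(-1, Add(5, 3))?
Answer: Mul(Rational(1, 454), Pow(46492778, Rational(1, 2))) ≈ 15.019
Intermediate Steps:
Function('u')(U, m) = -8 (Function('u')(U, m) = Mul(-1, 8) = -8)
Pow(Add(206, Add(Mul(-212, Pow(227, -1)), Mul(-164, Pow(Function('u')(2, 15), -1)))), Rational(1, 2)) = Pow(Add(206, Add(Mul(-212, Pow(227, -1)), Mul(-164, Pow(-8, -1)))), Rational(1, 2)) = Pow(Add(206, Add(Mul(-212, Rational(1, 227)), Mul(-164, Rational(-1, 8)))), Rational(1, 2)) = Pow(Add(206, Add(Rational(-212, 227), Rational(41, 2))), Rational(1, 2)) = Pow(Add(206, Rational(8883, 454)), Rational(1, 2)) = Pow(Rational(102407, 454), Rational(1, 2)) = Mul(Rational(1, 454), Pow(46492778, Rational(1, 2)))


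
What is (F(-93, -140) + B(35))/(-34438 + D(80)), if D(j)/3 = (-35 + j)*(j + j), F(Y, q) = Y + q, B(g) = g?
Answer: 99/6419 ≈ 0.015423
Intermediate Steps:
D(j) = 6*j*(-35 + j) (D(j) = 3*((-35 + j)*(j + j)) = 3*((-35 + j)*(2*j)) = 3*(2*j*(-35 + j)) = 6*j*(-35 + j))
(F(-93, -140) + B(35))/(-34438 + D(80)) = ((-93 - 140) + 35)/(-34438 + 6*80*(-35 + 80)) = (-233 + 35)/(-34438 + 6*80*45) = -198/(-34438 + 21600) = -198/(-12838) = -198*(-1/12838) = 99/6419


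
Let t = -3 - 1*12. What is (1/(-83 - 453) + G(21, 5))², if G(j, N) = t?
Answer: 64657681/287296 ≈ 225.06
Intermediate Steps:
t = -15 (t = -3 - 12 = -15)
G(j, N) = -15
(1/(-83 - 453) + G(21, 5))² = (1/(-83 - 453) - 15)² = (1/(-536) - 15)² = (-1/536 - 15)² = (-8041/536)² = 64657681/287296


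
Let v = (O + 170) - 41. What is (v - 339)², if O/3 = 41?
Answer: 7569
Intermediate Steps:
O = 123 (O = 3*41 = 123)
v = 252 (v = (123 + 170) - 41 = 293 - 41 = 252)
(v - 339)² = (252 - 339)² = (-87)² = 7569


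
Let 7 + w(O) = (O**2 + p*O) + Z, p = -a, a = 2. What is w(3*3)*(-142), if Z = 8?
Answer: -9088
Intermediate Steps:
p = -2 (p = -1*2 = -2)
w(O) = 1 + O**2 - 2*O (w(O) = -7 + ((O**2 - 2*O) + 8) = -7 + (8 + O**2 - 2*O) = 1 + O**2 - 2*O)
w(3*3)*(-142) = (1 + (3*3)**2 - 6*3)*(-142) = (1 + 9**2 - 2*9)*(-142) = (1 + 81 - 18)*(-142) = 64*(-142) = -9088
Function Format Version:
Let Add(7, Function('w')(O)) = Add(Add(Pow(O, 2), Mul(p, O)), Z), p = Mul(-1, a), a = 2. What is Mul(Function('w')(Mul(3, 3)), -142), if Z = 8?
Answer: -9088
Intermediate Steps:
p = -2 (p = Mul(-1, 2) = -2)
Function('w')(O) = Add(1, Pow(O, 2), Mul(-2, O)) (Function('w')(O) = Add(-7, Add(Add(Pow(O, 2), Mul(-2, O)), 8)) = Add(-7, Add(8, Pow(O, 2), Mul(-2, O))) = Add(1, Pow(O, 2), Mul(-2, O)))
Mul(Function('w')(Mul(3, 3)), -142) = Mul(Add(1, Pow(Mul(3, 3), 2), Mul(-2, Mul(3, 3))), -142) = Mul(Add(1, Pow(9, 2), Mul(-2, 9)), -142) = Mul(Add(1, 81, -18), -142) = Mul(64, -142) = -9088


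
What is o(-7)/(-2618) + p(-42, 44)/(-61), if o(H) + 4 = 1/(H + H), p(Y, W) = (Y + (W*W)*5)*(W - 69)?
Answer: 144775457/36652 ≈ 3950.0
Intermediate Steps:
p(Y, W) = (-69 + W)*(Y + 5*W²) (p(Y, W) = (Y + W²*5)*(-69 + W) = (Y + 5*W²)*(-69 + W) = (-69 + W)*(Y + 5*W²))
o(H) = -4 + 1/(2*H) (o(H) = -4 + 1/(H + H) = -4 + 1/(2*H))
o(-7)/(-2618) + p(-42, 44)/(-61) = (-4 + (½)/(-7))/(-2618) + (-345*44² - 69*(-42) + 5*44³ + 44*(-42))/(-61) = (-4 + (½)*(-⅐))*(-1/2618) + (-345*1936 + 2898 + 5*85184 - 1848)*(-1/61) = (-4 - 1/14)*(-1/2618) + (-667920 + 2898 + 425920 - 1848)*(-1/61) = -57/14*(-1/2618) - 240950*(-1/61) = 57/36652 + 3950 = 144775457/36652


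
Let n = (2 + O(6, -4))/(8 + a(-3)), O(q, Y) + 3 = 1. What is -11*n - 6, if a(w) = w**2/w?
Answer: -6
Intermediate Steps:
O(q, Y) = -2 (O(q, Y) = -3 + 1 = -2)
a(w) = w
n = 0 (n = (2 - 2)/(8 - 3) = 0/5 = 0*(1/5) = 0)
-11*n - 6 = -11*0 - 6 = 0 - 6 = -6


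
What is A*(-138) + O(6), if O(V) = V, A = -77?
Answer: 10632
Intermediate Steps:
A*(-138) + O(6) = -77*(-138) + 6 = 10626 + 6 = 10632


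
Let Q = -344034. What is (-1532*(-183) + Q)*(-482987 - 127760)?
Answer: 38891147466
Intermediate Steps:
(-1532*(-183) + Q)*(-482987 - 127760) = (-1532*(-183) - 344034)*(-482987 - 127760) = (280356 - 344034)*(-610747) = -63678*(-610747) = 38891147466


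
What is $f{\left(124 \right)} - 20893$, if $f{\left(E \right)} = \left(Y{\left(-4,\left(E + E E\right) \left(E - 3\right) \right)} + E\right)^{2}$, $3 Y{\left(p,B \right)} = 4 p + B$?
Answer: $\frac{3518835544699}{9} \approx 3.9098 \cdot 10^{11}$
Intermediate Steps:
$Y{\left(p,B \right)} = \frac{B}{3} + \frac{4 p}{3}$ ($Y{\left(p,B \right)} = \frac{4 p + B}{3} = \frac{B + 4 p}{3} = \frac{B}{3} + \frac{4 p}{3}$)
$f{\left(E \right)} = \left(- \frac{16}{3} + E + \frac{\left(-3 + E\right) \left(E + E^{2}\right)}{3}\right)^{2}$ ($f{\left(E \right)} = \left(\left(\frac{\left(E + E E\right) \left(E - 3\right)}{3} + \frac{4}{3} \left(-4\right)\right) + E\right)^{2} = \left(\left(\frac{\left(E + E^{2}\right) \left(-3 + E\right)}{3} - \frac{16}{3}\right) + E\right)^{2} = \left(\left(\frac{\left(-3 + E\right) \left(E + E^{2}\right)}{3} - \frac{16}{3}\right) + E\right)^{2} = \left(\left(- \frac{16}{3} + \frac{\left(-3 + E\right) \left(E + E^{2}\right)}{3}\right) + E\right)^{2} = \left(- \frac{16}{3} + E + \frac{\left(-3 + E\right) \left(E + E^{2}\right)}{3}\right)^{2}$)
$f{\left(124 \right)} - 20893 = \frac{\left(16 - 124^{3} + 2 \cdot 124^{2}\right)^{2}}{9} - 20893 = \frac{\left(16 - 1906624 + 2 \cdot 15376\right)^{2}}{9} - 20893 = \frac{\left(16 - 1906624 + 30752\right)^{2}}{9} - 20893 = \frac{\left(-1875856\right)^{2}}{9} - 20893 = \frac{1}{9} \cdot 3518835732736 - 20893 = \frac{3518835732736}{9} - 20893 = \frac{3518835544699}{9}$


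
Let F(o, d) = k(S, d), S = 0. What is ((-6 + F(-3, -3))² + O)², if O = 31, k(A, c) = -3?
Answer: 12544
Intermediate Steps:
F(o, d) = -3
((-6 + F(-3, -3))² + O)² = ((-6 - 3)² + 31)² = ((-9)² + 31)² = (81 + 31)² = 112² = 12544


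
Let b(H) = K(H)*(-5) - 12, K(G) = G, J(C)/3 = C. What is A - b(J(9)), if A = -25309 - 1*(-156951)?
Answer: 131789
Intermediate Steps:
J(C) = 3*C
A = 131642 (A = -25309 + 156951 = 131642)
b(H) = -12 - 5*H (b(H) = H*(-5) - 12 = -5*H - 12 = -12 - 5*H)
A - b(J(9)) = 131642 - (-12 - 15*9) = 131642 - (-12 - 5*27) = 131642 - (-12 - 135) = 131642 - 1*(-147) = 131642 + 147 = 131789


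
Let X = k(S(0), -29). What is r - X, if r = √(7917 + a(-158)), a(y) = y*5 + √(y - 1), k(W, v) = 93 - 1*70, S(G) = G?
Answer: -23 + √(7127 + I*√159) ≈ 61.422 + 0.074682*I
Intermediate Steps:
k(W, v) = 23 (k(W, v) = 93 - 70 = 23)
a(y) = √(-1 + y) + 5*y (a(y) = 5*y + √(-1 + y) = √(-1 + y) + 5*y)
X = 23
r = √(7127 + I*√159) (r = √(7917 + (√(-1 - 158) + 5*(-158))) = √(7917 + (√(-159) - 790)) = √(7917 + (I*√159 - 790)) = √(7917 + (-790 + I*√159)) = √(7127 + I*√159) ≈ 84.422 + 0.0747*I)
r - X = √(7127 + I*√159) - 1*23 = √(7127 + I*√159) - 23 = -23 + √(7127 + I*√159)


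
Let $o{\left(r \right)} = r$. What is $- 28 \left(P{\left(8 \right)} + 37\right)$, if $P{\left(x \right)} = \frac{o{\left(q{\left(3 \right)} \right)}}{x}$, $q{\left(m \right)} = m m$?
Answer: $- \frac{2135}{2} \approx -1067.5$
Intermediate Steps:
$q{\left(m \right)} = m^{2}$
$P{\left(x \right)} = \frac{9}{x}$ ($P{\left(x \right)} = \frac{3^{2}}{x} = \frac{9}{x}$)
$- 28 \left(P{\left(8 \right)} + 37\right) = - 28 \left(\frac{9}{8} + 37\right) = \left(-28\right) \frac{305}{8} = - \frac{2135}{2}$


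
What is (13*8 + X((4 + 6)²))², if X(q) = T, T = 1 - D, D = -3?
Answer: 11664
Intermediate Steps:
T = 4 (T = 1 - 1*(-3) = 1 + 3 = 4)
X(q) = 4
(13*8 + X((4 + 6)²))² = (13*8 + 4)² = (104 + 4)² = 108² = 11664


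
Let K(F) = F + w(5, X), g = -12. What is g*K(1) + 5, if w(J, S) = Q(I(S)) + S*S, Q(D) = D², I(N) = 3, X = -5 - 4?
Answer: -1087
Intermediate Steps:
X = -9
w(J, S) = 9 + S² (w(J, S) = 3² + S*S = 9 + S²)
K(F) = 90 + F (K(F) = F + (9 + (-9)²) = F + (9 + 81) = F + 90 = 90 + F)
g*K(1) + 5 = -12*(90 + 1) + 5 = -12*91 + 5 = -1092 + 5 = -1087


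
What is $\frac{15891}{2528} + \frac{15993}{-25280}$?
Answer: $\frac{142917}{25280} \approx 5.6534$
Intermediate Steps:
$\frac{15891}{2528} + \frac{15993}{-25280} = 15891 \cdot \frac{1}{2528} + 15993 \left(- \frac{1}{25280}\right) = \frac{15891}{2528} - \frac{15993}{25280} = \frac{142917}{25280}$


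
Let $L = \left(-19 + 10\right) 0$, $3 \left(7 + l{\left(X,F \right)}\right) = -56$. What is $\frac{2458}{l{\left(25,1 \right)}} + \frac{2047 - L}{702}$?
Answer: $- \frac{5018929}{54054} \approx -92.85$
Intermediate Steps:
$l{\left(X,F \right)} = - \frac{77}{3}$ ($l{\left(X,F \right)} = -7 + \frac{1}{3} \left(-56\right) = -7 - \frac{56}{3} = - \frac{77}{3}$)
$L = 0$ ($L = \left(-9\right) 0 = 0$)
$\frac{2458}{l{\left(25,1 \right)}} + \frac{2047 - L}{702} = \frac{2458}{- \frac{77}{3}} + \frac{2047 - 0}{702} = 2458 \left(- \frac{3}{77}\right) + \left(2047 + 0\right) \frac{1}{702} = - \frac{7374}{77} + 2047 \cdot \frac{1}{702} = - \frac{7374}{77} + \frac{2047}{702} = - \frac{5018929}{54054}$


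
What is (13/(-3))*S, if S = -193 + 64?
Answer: 559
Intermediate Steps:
S = -129
(13/(-3))*S = (13/(-3))*(-129) = (13*(-1/3))*(-129) = -13/3*(-129) = 559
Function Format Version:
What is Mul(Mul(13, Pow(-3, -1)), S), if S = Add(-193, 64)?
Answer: 559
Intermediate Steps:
S = -129
Mul(Mul(13, Pow(-3, -1)), S) = Mul(Mul(13, Pow(-3, -1)), -129) = Mul(Mul(13, Rational(-1, 3)), -129) = Mul(Rational(-13, 3), -129) = 559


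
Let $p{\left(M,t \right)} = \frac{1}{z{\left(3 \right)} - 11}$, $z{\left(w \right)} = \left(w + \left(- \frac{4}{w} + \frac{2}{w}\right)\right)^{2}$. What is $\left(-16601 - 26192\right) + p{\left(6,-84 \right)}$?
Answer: $- \frac{2139659}{50} \approx -42793.0$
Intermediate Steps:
$z{\left(w \right)} = \left(w - \frac{2}{w}\right)^{2}$
$p{\left(M,t \right)} = - \frac{9}{50}$ ($p{\left(M,t \right)} = \frac{1}{\frac{\left(-2 + 3^{2}\right)^{2}}{9} - 11} = \frac{1}{\frac{\left(-2 + 9\right)^{2}}{9} - 11} = \frac{1}{\frac{7^{2}}{9} - 11} = \frac{1}{\frac{1}{9} \cdot 49 - 11} = \frac{1}{\frac{49}{9} - 11} = \frac{1}{- \frac{50}{9}} = - \frac{9}{50}$)
$\left(-16601 - 26192\right) + p{\left(6,-84 \right)} = \left(-16601 - 26192\right) - \frac{9}{50} = -42793 - \frac{9}{50} = - \frac{2139659}{50}$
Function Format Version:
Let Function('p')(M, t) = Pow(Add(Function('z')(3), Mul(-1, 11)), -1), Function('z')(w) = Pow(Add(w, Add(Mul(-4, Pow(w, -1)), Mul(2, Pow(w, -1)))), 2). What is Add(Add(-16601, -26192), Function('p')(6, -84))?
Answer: Rational(-2139659, 50) ≈ -42793.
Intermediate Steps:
Function('z')(w) = Pow(Add(w, Mul(-2, Pow(w, -1))), 2)
Function('p')(M, t) = Rational(-9, 50) (Function('p')(M, t) = Pow(Add(Mul(Pow(3, -2), Pow(Add(-2, Pow(3, 2)), 2)), Mul(-1, 11)), -1) = Pow(Add(Mul(Rational(1, 9), Pow(Add(-2, 9), 2)), -11), -1) = Pow(Add(Mul(Rational(1, 9), Pow(7, 2)), -11), -1) = Pow(Add(Mul(Rational(1, 9), 49), -11), -1) = Pow(Add(Rational(49, 9), -11), -1) = Pow(Rational(-50, 9), -1) = Rational(-9, 50))
Add(Add(-16601, -26192), Function('p')(6, -84)) = Add(Add(-16601, -26192), Rational(-9, 50)) = Add(-42793, Rational(-9, 50)) = Rational(-2139659, 50)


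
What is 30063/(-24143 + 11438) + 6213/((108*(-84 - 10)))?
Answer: -3880159/1302840 ≈ -2.9782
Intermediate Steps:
30063/(-24143 + 11438) + 6213/((108*(-84 - 10))) = 30063/(-12705) + 6213/((108*(-94))) = 30063*(-1/12705) + 6213/(-10152) = -911/385 + 6213*(-1/10152) = -911/385 - 2071/3384 = -3880159/1302840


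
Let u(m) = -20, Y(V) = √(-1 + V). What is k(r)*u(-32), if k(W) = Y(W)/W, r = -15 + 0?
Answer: 16*I/3 ≈ 5.3333*I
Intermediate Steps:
r = -15
k(W) = √(-1 + W)/W
k(r)*u(-32) = (√(-1 - 15)/(-15))*(-20) = -4*I/15*(-20) = 16*I/3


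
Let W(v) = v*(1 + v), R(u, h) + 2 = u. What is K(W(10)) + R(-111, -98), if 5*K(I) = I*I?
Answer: 2307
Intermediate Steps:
R(u, h) = -2 + u
K(I) = I²/5 (K(I) = (I*I)/5 = I²/5)
K(W(10)) + R(-111, -98) = (10*(1 + 10))²/5 + (-2 - 111) = (10*11)²/5 - 113 = (⅕)*110² - 113 = (⅕)*12100 - 113 = 2420 - 113 = 2307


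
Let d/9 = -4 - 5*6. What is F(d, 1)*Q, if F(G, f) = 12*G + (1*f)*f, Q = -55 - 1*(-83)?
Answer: -102788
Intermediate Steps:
Q = 28 (Q = -55 + 83 = 28)
d = -306 (d = 9*(-4 - 5*6) = 9*(-4 - 30) = 9*(-34) = -306)
F(G, f) = f² + 12*G (F(G, f) = 12*G + f*f = 12*G + f² = f² + 12*G)
F(d, 1)*Q = (1² + 12*(-306))*28 = (1 - 3672)*28 = -3671*28 = -102788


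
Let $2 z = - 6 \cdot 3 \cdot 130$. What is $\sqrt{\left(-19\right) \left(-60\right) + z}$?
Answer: $i \sqrt{30} \approx 5.4772 i$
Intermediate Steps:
$z = -1170$ ($z = \frac{\left(-6\right) 3 \cdot 130}{2} = \frac{\left(-6\right) 390}{2} = \frac{1}{2} \left(-2340\right) = -1170$)
$\sqrt{\left(-19\right) \left(-60\right) + z} = \sqrt{\left(-19\right) \left(-60\right) - 1170} = \sqrt{1140 - 1170} = \sqrt{-30} = i \sqrt{30}$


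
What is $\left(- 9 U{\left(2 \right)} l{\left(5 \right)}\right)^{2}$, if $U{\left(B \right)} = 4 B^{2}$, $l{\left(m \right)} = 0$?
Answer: $0$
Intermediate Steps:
$\left(- 9 U{\left(2 \right)} l{\left(5 \right)}\right)^{2} = \left(- 9 \cdot 4 \cdot 2^{2} \cdot 0\right)^{2} = \left(- 9 \cdot 4 \cdot 4 \cdot 0\right)^{2} = \left(\left(-9\right) 16 \cdot 0\right)^{2} = \left(\left(-144\right) 0\right)^{2} = 0^{2} = 0$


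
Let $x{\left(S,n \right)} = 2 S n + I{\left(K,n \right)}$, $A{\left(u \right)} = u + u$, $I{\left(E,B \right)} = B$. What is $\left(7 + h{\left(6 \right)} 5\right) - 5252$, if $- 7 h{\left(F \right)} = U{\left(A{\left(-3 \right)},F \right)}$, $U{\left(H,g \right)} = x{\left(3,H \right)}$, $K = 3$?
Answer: $-5215$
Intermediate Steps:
$A{\left(u \right)} = 2 u$
$x{\left(S,n \right)} = n + 2 S n$ ($x{\left(S,n \right)} = 2 S n + n = n + 2 S n$)
$U{\left(H,g \right)} = 7 H$ ($U{\left(H,g \right)} = H \left(1 + 2 \cdot 3\right) = H \left(1 + 6\right) = H 7 = 7 H$)
$h{\left(F \right)} = 6$ ($h{\left(F \right)} = - \frac{7 \cdot 2 \left(-3\right)}{7} = - \frac{7 \left(-6\right)}{7} = \left(- \frac{1}{7}\right) \left(-42\right) = 6$)
$\left(7 + h{\left(6 \right)} 5\right) - 5252 = \left(7 + 6 \cdot 5\right) - 5252 = \left(7 + 30\right) - 5252 = 37 - 5252 = -5215$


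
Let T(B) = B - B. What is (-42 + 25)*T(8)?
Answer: 0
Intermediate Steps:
T(B) = 0
(-42 + 25)*T(8) = (-42 + 25)*0 = -17*0 = 0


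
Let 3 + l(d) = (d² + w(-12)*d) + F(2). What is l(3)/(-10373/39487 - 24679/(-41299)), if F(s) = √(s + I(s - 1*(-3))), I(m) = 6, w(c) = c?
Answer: -24461604195/273052573 + 1630773613*√2/273052573 ≈ -81.140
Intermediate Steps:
F(s) = √(6 + s) (F(s) = √(s + 6) = √(6 + s))
l(d) = -3 + d² - 12*d + 2*√2 (l(d) = -3 + ((d² - 12*d) + √(6 + 2)) = -3 + ((d² - 12*d) + √8) = -3 + ((d² - 12*d) + 2*√2) = -3 + (d² - 12*d + 2*√2) = -3 + d² - 12*d + 2*√2)
l(3)/(-10373/39487 - 24679/(-41299)) = (-3 + 3² - 12*3 + 2*√2)/(-10373/39487 - 24679/(-41299)) = (-3 + 9 - 36 + 2*√2)/(-10373*1/39487 - 24679*(-1/41299)) = (-30 + 2*√2)/(-10373/39487 + 24679/41299) = (-30 + 2*√2)/(546105146/1630773613) = (-30 + 2*√2)*(1630773613/546105146) = -24461604195/273052573 + 1630773613*√2/273052573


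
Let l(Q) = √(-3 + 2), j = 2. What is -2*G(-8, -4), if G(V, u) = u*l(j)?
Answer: 8*I ≈ 8.0*I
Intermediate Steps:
l(Q) = I (l(Q) = √(-1) = I)
G(V, u) = I*u (G(V, u) = u*I = I*u)
-2*G(-8, -4) = -2*I*(-4) = -(-8)*I = 8*I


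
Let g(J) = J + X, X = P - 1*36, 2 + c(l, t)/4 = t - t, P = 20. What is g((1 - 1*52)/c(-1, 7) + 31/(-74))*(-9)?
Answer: 26757/296 ≈ 90.395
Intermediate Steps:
c(l, t) = -8 (c(l, t) = -8 + 4*(t - t) = -8 + 4*0 = -8 + 0 = -8)
X = -16 (X = 20 - 1*36 = 20 - 36 = -16)
g(J) = -16 + J (g(J) = J - 16 = -16 + J)
g((1 - 1*52)/c(-1, 7) + 31/(-74))*(-9) = (-16 + ((1 - 1*52)/(-8) + 31/(-74)))*(-9) = (-16 + ((1 - 52)*(-⅛) + 31*(-1/74)))*(-9) = (-16 + (-51*(-⅛) - 31/74))*(-9) = (-16 + (51/8 - 31/74))*(-9) = (-16 + 1763/296)*(-9) = -2973/296*(-9) = 26757/296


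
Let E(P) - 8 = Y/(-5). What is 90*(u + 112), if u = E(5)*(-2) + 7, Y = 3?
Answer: 9378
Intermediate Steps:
E(P) = 37/5 (E(P) = 8 + 3/(-5) = 8 + 3*(-⅕) = 8 - ⅗ = 37/5)
u = -39/5 (u = (37/5)*(-2) + 7 = -74/5 + 7 = -39/5 ≈ -7.8000)
90*(u + 112) = 90*(-39/5 + 112) = 90*(521/5) = 9378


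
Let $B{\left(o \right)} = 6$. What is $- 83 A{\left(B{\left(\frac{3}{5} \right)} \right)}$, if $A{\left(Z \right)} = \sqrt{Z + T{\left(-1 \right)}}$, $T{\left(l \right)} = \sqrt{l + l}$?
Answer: $- 83 \sqrt{6 + i \sqrt{2}} \approx -204.7 - 23.798 i$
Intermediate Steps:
$T{\left(l \right)} = \sqrt{2} \sqrt{l}$ ($T{\left(l \right)} = \sqrt{2 l} = \sqrt{2} \sqrt{l}$)
$A{\left(Z \right)} = \sqrt{Z + i \sqrt{2}}$ ($A{\left(Z \right)} = \sqrt{Z + \sqrt{2} \sqrt{-1}} = \sqrt{Z + \sqrt{2} i} = \sqrt{Z + i \sqrt{2}}$)
$- 83 A{\left(B{\left(\frac{3}{5} \right)} \right)} = - 83 \sqrt{6 + i \sqrt{2}}$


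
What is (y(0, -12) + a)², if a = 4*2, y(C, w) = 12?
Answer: 400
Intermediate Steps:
a = 8
(y(0, -12) + a)² = (12 + 8)² = 20² = 400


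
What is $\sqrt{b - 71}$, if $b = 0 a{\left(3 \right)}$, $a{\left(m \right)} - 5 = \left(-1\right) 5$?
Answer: $i \sqrt{71} \approx 8.4261 i$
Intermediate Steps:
$a{\left(m \right)} = 0$ ($a{\left(m \right)} = 5 - 5 = 0$)
$b = 0$ ($b = 0 \cdot 0 = 0$)
$\sqrt{b - 71} = \sqrt{0 - 71} = \sqrt{-71} = i \sqrt{71}$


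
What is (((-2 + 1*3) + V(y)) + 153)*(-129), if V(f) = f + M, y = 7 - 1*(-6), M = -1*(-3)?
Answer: -21930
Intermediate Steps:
M = 3
y = 13 (y = 7 + 6 = 13)
V(f) = 3 + f (V(f) = f + 3 = 3 + f)
(((-2 + 1*3) + V(y)) + 153)*(-129) = (((-2 + 1*3) + (3 + 13)) + 153)*(-129) = (((-2 + 3) + 16) + 153)*(-129) = ((1 + 16) + 153)*(-129) = (17 + 153)*(-129) = 170*(-129) = -21930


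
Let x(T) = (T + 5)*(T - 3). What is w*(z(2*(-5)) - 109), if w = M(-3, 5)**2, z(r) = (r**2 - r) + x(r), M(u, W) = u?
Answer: 594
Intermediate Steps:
x(T) = (-3 + T)*(5 + T) (x(T) = (5 + T)*(-3 + T) = (-3 + T)*(5 + T))
z(r) = -15 + r + 2*r**2 (z(r) = (r**2 - r) + (-15 + r**2 + 2*r) = -15 + r + 2*r**2)
w = 9 (w = (-3)**2 = 9)
w*(z(2*(-5)) - 109) = 9*((-15 + 2*(-5) + 2*(2*(-5))**2) - 109) = 9*((-15 - 10 + 2*(-10)**2) - 109) = 9*((-15 - 10 + 2*100) - 109) = 9*((-15 - 10 + 200) - 109) = 9*(175 - 109) = 9*66 = 594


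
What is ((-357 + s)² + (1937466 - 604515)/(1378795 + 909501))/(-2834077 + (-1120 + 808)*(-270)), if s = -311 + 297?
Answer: -314964682687/6292441007752 ≈ -0.050054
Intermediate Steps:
s = -14
((-357 + s)² + (1937466 - 604515)/(1378795 + 909501))/(-2834077 + (-1120 + 808)*(-270)) = ((-357 - 14)² + (1937466 - 604515)/(1378795 + 909501))/(-2834077 + (-1120 + 808)*(-270)) = ((-371)² + 1332951/2288296)/(-2834077 - 312*(-270)) = (137641 + 1332951*(1/2288296))/(-2834077 + 84240) = (137641 + 1332951/2288296)/(-2749837) = (314964682687/2288296)*(-1/2749837) = -314964682687/6292441007752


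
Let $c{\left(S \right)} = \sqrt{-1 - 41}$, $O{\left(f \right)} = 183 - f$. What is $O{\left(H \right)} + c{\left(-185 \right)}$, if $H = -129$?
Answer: $312 + i \sqrt{42} \approx 312.0 + 6.4807 i$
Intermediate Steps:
$c{\left(S \right)} = i \sqrt{42}$ ($c{\left(S \right)} = \sqrt{-42} = i \sqrt{42}$)
$O{\left(H \right)} + c{\left(-185 \right)} = \left(183 - -129\right) + i \sqrt{42} = \left(183 + 129\right) + i \sqrt{42} = 312 + i \sqrt{42}$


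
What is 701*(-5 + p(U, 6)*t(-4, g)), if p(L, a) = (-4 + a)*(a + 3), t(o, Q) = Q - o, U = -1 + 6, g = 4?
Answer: 97439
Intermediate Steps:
U = 5
p(L, a) = (-4 + a)*(3 + a)
701*(-5 + p(U, 6)*t(-4, g)) = 701*(-5 + (-12 + 6² - 1*6)*(4 - 1*(-4))) = 701*(-5 + (-12 + 36 - 6)*(4 + 4)) = 701*(-5 + 18*8) = 701*(-5 + 144) = 701*139 = 97439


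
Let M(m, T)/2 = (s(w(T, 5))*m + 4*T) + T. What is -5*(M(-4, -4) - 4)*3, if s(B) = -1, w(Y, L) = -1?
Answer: 540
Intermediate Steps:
M(m, T) = -2*m + 10*T (M(m, T) = 2*((-m + 4*T) + T) = 2*(-m + 5*T) = -2*m + 10*T)
-5*(M(-4, -4) - 4)*3 = -5*((-2*(-4) + 10*(-4)) - 4)*3 = -5*((8 - 40) - 4)*3 = -5*(-32 - 4)*3 = -5*(-36)*3 = 180*3 = 540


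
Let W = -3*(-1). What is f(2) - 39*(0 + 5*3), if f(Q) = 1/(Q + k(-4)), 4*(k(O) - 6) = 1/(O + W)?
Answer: -18131/31 ≈ -584.87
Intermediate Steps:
W = 3
k(O) = 6 + 1/(4*(3 + O)) (k(O) = 6 + 1/(4*(O + 3)) = 6 + 1/(4*(3 + O)))
f(Q) = 1/(23/4 + Q) (f(Q) = 1/(Q + (73 + 24*(-4))/(4*(3 - 4))) = 1/(Q + (1/4)*(73 - 96)/(-1)) = 1/(Q + (1/4)*(-1)*(-23)) = 1/(Q + 23/4) = 1/(23/4 + Q))
f(2) - 39*(0 + 5*3) = 4/(23 + 4*2) - 39*(0 + 5*3) = 4/(23 + 8) - 39*(0 + 15) = 4/31 - 39*15 = 4*(1/31) - 585 = 4/31 - 585 = -18131/31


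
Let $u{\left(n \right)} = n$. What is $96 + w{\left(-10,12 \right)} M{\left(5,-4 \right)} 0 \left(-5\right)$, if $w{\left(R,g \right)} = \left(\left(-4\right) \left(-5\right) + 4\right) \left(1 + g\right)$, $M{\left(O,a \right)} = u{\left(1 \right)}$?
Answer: $96$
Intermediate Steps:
$M{\left(O,a \right)} = 1$
$w{\left(R,g \right)} = 24 + 24 g$ ($w{\left(R,g \right)} = \left(20 + 4\right) \left(1 + g\right) = 24 \left(1 + g\right) = 24 + 24 g$)
$96 + w{\left(-10,12 \right)} M{\left(5,-4 \right)} 0 \left(-5\right) = 96 + \left(24 + 24 \cdot 12\right) 1 \cdot 0 \left(-5\right) = 96 + \left(24 + 288\right) 0 \left(-5\right) = 96 + 312 \cdot 0 = 96 + 0 = 96$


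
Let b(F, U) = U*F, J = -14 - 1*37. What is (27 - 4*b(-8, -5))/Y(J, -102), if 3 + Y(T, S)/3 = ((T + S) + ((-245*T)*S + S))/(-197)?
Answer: -3743/546066 ≈ -0.0068545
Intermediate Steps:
J = -51 (J = -14 - 37 = -51)
b(F, U) = F*U
Y(T, S) = -9 - 6*S/197 - 3*T/197 + 735*S*T/197 (Y(T, S) = -9 + 3*(((T + S) + ((-245*T)*S + S))/(-197)) = -9 + 3*(((S + T) + (-245*S*T + S))*(-1/197)) = -9 + 3*(((S + T) + (S - 245*S*T))*(-1/197)) = -9 + 3*((T + 2*S - 245*S*T)*(-1/197)) = -9 + 3*(-2*S/197 - T/197 + 245*S*T/197) = -9 + (-6*S/197 - 3*T/197 + 735*S*T/197) = -9 - 6*S/197 - 3*T/197 + 735*S*T/197)
(27 - 4*b(-8, -5))/Y(J, -102) = (27 - (-32)*(-5))/(-9 - 6/197*(-102) - 3/197*(-51) + (735/197)*(-102)*(-51)) = (27 - 4*40)/(-9 + 612/197 + 153/197 + 3823470/197) = (27 - 160)/(3822462/197) = -133*197/3822462 = -3743/546066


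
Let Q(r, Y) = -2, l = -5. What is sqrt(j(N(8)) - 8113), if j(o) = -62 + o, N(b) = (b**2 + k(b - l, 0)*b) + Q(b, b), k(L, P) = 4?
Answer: I*sqrt(8081) ≈ 89.894*I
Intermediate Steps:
N(b) = -2 + b**2 + 4*b (N(b) = (b**2 + 4*b) - 2 = -2 + b**2 + 4*b)
sqrt(j(N(8)) - 8113) = sqrt((-62 + (-2 + 8**2 + 4*8)) - 8113) = sqrt((-62 + (-2 + 64 + 32)) - 8113) = sqrt((-62 + 94) - 8113) = sqrt(32 - 8113) = sqrt(-8081) = I*sqrt(8081)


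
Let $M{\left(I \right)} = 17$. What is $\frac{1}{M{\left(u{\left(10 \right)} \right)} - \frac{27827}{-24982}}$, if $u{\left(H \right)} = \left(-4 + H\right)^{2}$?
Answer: $\frac{24982}{452521} \approx 0.055206$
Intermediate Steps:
$\frac{1}{M{\left(u{\left(10 \right)} \right)} - \frac{27827}{-24982}} = \frac{1}{17 - \frac{27827}{-24982}} = \frac{1}{17 - - \frac{27827}{24982}} = \frac{1}{17 + \frac{27827}{24982}} = \frac{1}{\frac{452521}{24982}} = \frac{24982}{452521}$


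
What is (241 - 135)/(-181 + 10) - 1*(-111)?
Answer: 18875/171 ≈ 110.38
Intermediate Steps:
(241 - 135)/(-181 + 10) - 1*(-111) = 106/(-171) + 111 = 106*(-1/171) + 111 = -106/171 + 111 = 18875/171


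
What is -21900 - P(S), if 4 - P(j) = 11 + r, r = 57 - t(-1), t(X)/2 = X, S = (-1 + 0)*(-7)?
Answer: -21834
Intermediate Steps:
S = 7 (S = -1*(-7) = 7)
t(X) = 2*X
r = 59 (r = 57 - 2*(-1) = 57 - 1*(-2) = 57 + 2 = 59)
P(j) = -66 (P(j) = 4 - (11 + 59) = 4 - 1*70 = 4 - 70 = -66)
-21900 - P(S) = -21900 - 1*(-66) = -21900 + 66 = -21834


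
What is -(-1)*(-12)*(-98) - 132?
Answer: 1044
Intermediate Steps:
-(-1)*(-12)*(-98) - 132 = -1*12*(-98) - 132 = -12*(-98) - 132 = 1176 - 132 = 1044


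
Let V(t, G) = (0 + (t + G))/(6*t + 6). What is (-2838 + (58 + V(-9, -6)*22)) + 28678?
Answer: 207239/8 ≈ 25905.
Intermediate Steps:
V(t, G) = (G + t)/(6 + 6*t) (V(t, G) = (0 + (G + t))/(6 + 6*t) = (G + t)/(6 + 6*t))
(-2838 + (58 + V(-9, -6)*22)) + 28678 = (-2838 + (58 + ((-6 - 9)/(6*(1 - 9)))*22)) + 28678 = (-2838 + (58 + ((⅙)*(-15)/(-8))*22)) + 28678 = (-2838 + (58 + ((⅙)*(-⅛)*(-15))*22)) + 28678 = (-2838 + (58 + (5/16)*22)) + 28678 = (-2838 + (58 + 55/8)) + 28678 = (-2838 + 519/8) + 28678 = -22185/8 + 28678 = 207239/8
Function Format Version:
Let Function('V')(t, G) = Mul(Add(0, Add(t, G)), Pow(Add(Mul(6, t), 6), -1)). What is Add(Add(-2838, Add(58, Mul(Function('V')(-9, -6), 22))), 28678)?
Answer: Rational(207239, 8) ≈ 25905.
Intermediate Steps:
Function('V')(t, G) = Mul(Pow(Add(6, Mul(6, t)), -1), Add(G, t)) (Function('V')(t, G) = Mul(Add(0, Add(G, t)), Pow(Add(6, Mul(6, t)), -1)) = Mul(Add(G, t), Pow(Add(6, Mul(6, t)), -1)) = Mul(Pow(Add(6, Mul(6, t)), -1), Add(G, t)))
Add(Add(-2838, Add(58, Mul(Function('V')(-9, -6), 22))), 28678) = Add(Add(-2838, Add(58, Mul(Mul(Rational(1, 6), Pow(Add(1, -9), -1), Add(-6, -9)), 22))), 28678) = Add(Add(-2838, Add(58, Mul(Mul(Rational(1, 6), Pow(-8, -1), -15), 22))), 28678) = Add(Add(-2838, Add(58, Mul(Mul(Rational(1, 6), Rational(-1, 8), -15), 22))), 28678) = Add(Add(-2838, Add(58, Mul(Rational(5, 16), 22))), 28678) = Add(Add(-2838, Add(58, Rational(55, 8))), 28678) = Add(Add(-2838, Rational(519, 8)), 28678) = Add(Rational(-22185, 8), 28678) = Rational(207239, 8)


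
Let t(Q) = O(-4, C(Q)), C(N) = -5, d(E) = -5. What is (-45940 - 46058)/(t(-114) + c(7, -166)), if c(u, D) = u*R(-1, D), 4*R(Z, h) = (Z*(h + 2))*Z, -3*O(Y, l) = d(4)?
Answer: 137997/428 ≈ 322.42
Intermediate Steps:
O(Y, l) = 5/3 (O(Y, l) = -⅓*(-5) = 5/3)
t(Q) = 5/3
R(Z, h) = Z²*(2 + h)/4 (R(Z, h) = ((Z*(h + 2))*Z)/4 = ((Z*(2 + h))*Z)/4 = (Z²*(2 + h))/4 = Z²*(2 + h)/4)
c(u, D) = u*(½ + D/4) (c(u, D) = u*((¼)*(-1)²*(2 + D)) = u*((¼)*1*(2 + D)) = u*(½ + D/4))
(-45940 - 46058)/(t(-114) + c(7, -166)) = (-45940 - 46058)/(5/3 + (¼)*7*(2 - 166)) = -91998/(5/3 + (¼)*7*(-164)) = -91998/(5/3 - 287) = -91998/(-856/3) = -91998*(-3/856) = 137997/428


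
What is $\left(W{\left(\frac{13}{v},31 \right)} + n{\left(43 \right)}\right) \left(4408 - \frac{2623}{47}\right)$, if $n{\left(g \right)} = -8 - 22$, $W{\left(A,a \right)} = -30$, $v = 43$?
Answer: $- \frac{12273180}{47} \approx -2.6113 \cdot 10^{5}$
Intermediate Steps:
$n{\left(g \right)} = -30$ ($n{\left(g \right)} = -8 - 22 = -30$)
$\left(W{\left(\frac{13}{v},31 \right)} + n{\left(43 \right)}\right) \left(4408 - \frac{2623}{47}\right) = \left(-30 - 30\right) \left(4408 - \frac{2623}{47}\right) = - 60 \left(4408 - \frac{2623}{47}\right) = \left(-60\right) \frac{204553}{47} = - \frac{12273180}{47}$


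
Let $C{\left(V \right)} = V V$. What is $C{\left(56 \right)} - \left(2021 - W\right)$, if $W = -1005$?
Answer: $110$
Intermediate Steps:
$C{\left(V \right)} = V^{2}$
$C{\left(56 \right)} - \left(2021 - W\right) = 56^{2} - \left(2021 - -1005\right) = 3136 - \left(2021 + 1005\right) = 3136 - 3026 = 110$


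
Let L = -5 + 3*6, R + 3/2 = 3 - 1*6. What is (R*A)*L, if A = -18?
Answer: 1053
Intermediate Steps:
R = -9/2 (R = -3/2 + (3 - 1*6) = -3/2 + (3 - 6) = -3/2 - 3 = -9/2 ≈ -4.5000)
L = 13 (L = -5 + 18 = 13)
(R*A)*L = -9/2*(-18)*13 = 81*13 = 1053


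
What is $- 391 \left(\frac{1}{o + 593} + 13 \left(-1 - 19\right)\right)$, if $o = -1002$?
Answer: $\frac{41579331}{409} \approx 1.0166 \cdot 10^{5}$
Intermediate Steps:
$- 391 \left(\frac{1}{o + 593} + 13 \left(-1 - 19\right)\right) = - 391 \left(\frac{1}{-1002 + 593} + 13 \left(-1 - 19\right)\right) = - 391 \left(\frac{1}{-409} + 13 \left(-20\right)\right) = - 391 \left(- \frac{1}{409} - 260\right) = \left(-391\right) \left(- \frac{106341}{409}\right) = \frac{41579331}{409}$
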